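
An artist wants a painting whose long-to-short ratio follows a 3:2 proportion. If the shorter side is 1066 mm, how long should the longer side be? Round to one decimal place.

3:2 = 1.50000.
Longer side = 1066 × 1.50000 ≈ 1599.000 → 1599.0 mm.

1599.0 mm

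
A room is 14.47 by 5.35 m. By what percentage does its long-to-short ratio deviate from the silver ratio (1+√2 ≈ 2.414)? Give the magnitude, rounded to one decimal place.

Ratio = 14.47 / 5.35 ≈ 2.7047.
Ideal silver ratio ≈ 2.4142. |2.7047 − 2.4142| / 2.4142 ≈ 12.03% → 12.0%.

12.0%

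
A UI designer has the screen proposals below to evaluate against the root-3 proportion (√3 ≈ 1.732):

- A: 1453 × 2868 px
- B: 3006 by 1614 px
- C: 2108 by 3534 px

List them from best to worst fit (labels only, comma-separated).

A: 2868/1453 ≈ 1.974 → |1.974 − 1.732| = 0.242
B: 3006/1614 ≈ 1.862 → |1.862 − 1.732| = 0.130
C: 3534/2108 ≈ 1.676 → |1.676 − 1.732| = 0.056

C, B, A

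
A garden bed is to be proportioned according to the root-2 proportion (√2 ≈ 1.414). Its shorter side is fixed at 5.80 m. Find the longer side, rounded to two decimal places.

root-2 ≈ 1.41421.
Longer side = 5.80 × 1.41421 ≈ 8.2024 → 8.20 m.

8.20 m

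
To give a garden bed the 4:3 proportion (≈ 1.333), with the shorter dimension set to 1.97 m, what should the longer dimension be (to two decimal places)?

4:3 ≈ 1.33333.
Longer side = 1.97 × 1.33333 ≈ 2.6267 → 2.63 m.

2.63 m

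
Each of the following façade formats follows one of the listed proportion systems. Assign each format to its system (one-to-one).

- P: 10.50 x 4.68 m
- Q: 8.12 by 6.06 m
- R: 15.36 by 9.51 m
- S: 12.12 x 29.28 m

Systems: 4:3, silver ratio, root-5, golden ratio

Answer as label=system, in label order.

P=root-5, Q=4:3, R=golden ratio, S=silver ratio

P = 10.50/4.68 ≈ 2.244 → root-5 (2.236)
Q = 8.12/6.06 ≈ 1.340 → 4:3 (1.333)
R = 15.36/9.51 ≈ 1.615 → golden ratio (1.618)
S = 29.28/12.12 ≈ 2.416 → silver ratio (2.414)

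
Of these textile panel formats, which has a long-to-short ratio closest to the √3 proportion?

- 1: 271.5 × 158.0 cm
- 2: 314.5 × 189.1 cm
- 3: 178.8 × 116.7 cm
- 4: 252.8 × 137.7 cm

1

Target root-3 ≈ 1.732.
1: 1.718 (Δ0.014)  2: 1.663 (Δ0.069)  3: 1.532 (Δ0.200)  4: 1.836 (Δ0.104)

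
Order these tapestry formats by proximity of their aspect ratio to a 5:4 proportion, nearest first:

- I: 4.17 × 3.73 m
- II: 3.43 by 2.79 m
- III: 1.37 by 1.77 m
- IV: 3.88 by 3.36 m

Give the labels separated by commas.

II, III, IV, I

I: 4.17/3.73 ≈ 1.118 → |1.118 − 1.250| = 0.132
II: 3.43/2.79 ≈ 1.229 → |1.229 − 1.250| = 0.021
III: 1.77/1.37 ≈ 1.292 → |1.292 − 1.250| = 0.042
IV: 3.88/3.36 ≈ 1.155 → |1.155 − 1.250| = 0.095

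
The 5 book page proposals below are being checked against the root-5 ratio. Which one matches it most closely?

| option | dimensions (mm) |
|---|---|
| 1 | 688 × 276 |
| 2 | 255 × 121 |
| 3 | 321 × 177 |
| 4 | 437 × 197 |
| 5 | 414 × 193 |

Ratios (long/short): 1 ≈ 2.493; 2 ≈ 2.107; 3 ≈ 1.814; 4 ≈ 2.218; 5 ≈ 2.145.
root-5 ≈ 2.236; option 4 is nearest (Δ 0.018).

4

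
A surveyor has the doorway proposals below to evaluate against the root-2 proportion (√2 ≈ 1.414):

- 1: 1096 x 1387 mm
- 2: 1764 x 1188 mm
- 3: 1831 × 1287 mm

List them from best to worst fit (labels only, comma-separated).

Ratios: 1 = 1387 / 1096 ≈ 1.266; 2 = 1764 / 1188 ≈ 1.485; 3 = 1831 / 1287 ≈ 1.423.
|Δ from 1.414|: 1 0.148; 2 0.071; 3 0.009.

3, 2, 1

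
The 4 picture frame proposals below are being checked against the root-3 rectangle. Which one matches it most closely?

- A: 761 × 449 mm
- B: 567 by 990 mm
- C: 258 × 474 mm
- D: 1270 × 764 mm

Ratios (long/short): A ≈ 1.695; B ≈ 1.746; C ≈ 1.837; D ≈ 1.662.
root-3 ≈ 1.732; option B is nearest (Δ 0.014).

B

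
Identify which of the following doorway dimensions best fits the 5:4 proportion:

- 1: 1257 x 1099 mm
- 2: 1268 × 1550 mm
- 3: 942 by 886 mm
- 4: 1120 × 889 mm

Target 5:4 ≈ 1.250.
1: 1.144 (Δ0.106)  2: 1.222 (Δ0.028)  3: 1.063 (Δ0.187)  4: 1.260 (Δ0.010)

4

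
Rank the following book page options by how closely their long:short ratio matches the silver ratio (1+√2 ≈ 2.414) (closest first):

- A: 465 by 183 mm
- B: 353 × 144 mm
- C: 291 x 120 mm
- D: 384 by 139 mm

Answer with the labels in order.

Ratios: A = 465 / 183 ≈ 2.541; B = 353 / 144 ≈ 2.451; C = 291 / 120 ≈ 2.425; D = 384 / 139 ≈ 2.763.
|Δ from 2.414|: A 0.127; B 0.037; C 0.011; D 0.349.

C, B, A, D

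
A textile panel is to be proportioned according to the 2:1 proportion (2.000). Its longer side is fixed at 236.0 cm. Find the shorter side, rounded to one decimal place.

2:1 = 2.00000.
Shorter side = 236.0 ÷ 2.00000 ≈ 118.000 → 118.0 cm.

118.0 cm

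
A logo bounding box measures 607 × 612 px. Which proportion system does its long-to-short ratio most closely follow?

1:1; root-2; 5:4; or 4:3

1:1

Ratio = 612 / 607 ≈ 1.008.
Distances: 1:1 1.000 (Δ 0.008); root-2 1.414 (Δ 0.406); 5:4 1.250 (Δ 0.242); 4:3 1.333 (Δ 0.325).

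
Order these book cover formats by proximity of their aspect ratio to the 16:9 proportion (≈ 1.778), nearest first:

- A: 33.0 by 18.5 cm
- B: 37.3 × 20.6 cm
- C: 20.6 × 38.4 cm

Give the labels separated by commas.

A, B, C

A: 33.0/18.5 ≈ 1.784 → |1.784 − 1.778| = 0.006
B: 37.3/20.6 ≈ 1.811 → |1.811 − 1.778| = 0.033
C: 38.4/20.6 ≈ 1.864 → |1.864 − 1.778| = 0.086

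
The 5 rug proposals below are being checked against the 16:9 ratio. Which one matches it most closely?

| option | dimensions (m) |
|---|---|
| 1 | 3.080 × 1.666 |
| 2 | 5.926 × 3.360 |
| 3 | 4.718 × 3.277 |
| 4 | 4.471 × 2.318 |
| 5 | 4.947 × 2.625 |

Ratios (long/short): 1 ≈ 1.849; 2 ≈ 1.764; 3 ≈ 1.440; 4 ≈ 1.929; 5 ≈ 1.885.
16:9 ≈ 1.778; option 2 is nearest (Δ 0.014).

2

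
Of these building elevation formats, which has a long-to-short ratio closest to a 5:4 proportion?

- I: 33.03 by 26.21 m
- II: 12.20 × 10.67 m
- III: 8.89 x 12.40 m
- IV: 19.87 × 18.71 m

Target 5:4 ≈ 1.250.
I: 1.260 (Δ0.010)  II: 1.143 (Δ0.107)  III: 1.395 (Δ0.145)  IV: 1.062 (Δ0.188)

I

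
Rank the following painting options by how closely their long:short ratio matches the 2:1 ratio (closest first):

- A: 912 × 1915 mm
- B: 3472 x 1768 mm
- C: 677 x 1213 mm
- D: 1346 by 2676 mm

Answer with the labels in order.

D, B, A, C

Ratios: A = 1915 / 912 ≈ 2.100; B = 3472 / 1768 ≈ 1.964; C = 1213 / 677 ≈ 1.792; D = 2676 / 1346 ≈ 1.988.
|Δ from 2.000|: A 0.100; B 0.036; C 0.208; D 0.012.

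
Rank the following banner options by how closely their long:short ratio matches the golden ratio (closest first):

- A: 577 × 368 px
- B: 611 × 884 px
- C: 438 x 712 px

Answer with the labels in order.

C, A, B

Ratios: A = 577 / 368 ≈ 1.568; B = 884 / 611 ≈ 1.447; C = 712 / 438 ≈ 1.626.
|Δ from 1.618|: A 0.050; B 0.171; C 0.008.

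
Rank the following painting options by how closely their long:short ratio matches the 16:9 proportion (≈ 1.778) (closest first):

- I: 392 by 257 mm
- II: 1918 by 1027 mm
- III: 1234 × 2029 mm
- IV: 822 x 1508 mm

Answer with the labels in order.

IV, II, III, I

Ratios: I = 392 / 257 ≈ 1.525; II = 1918 / 1027 ≈ 1.868; III = 2029 / 1234 ≈ 1.644; IV = 1508 / 822 ≈ 1.835.
|Δ from 1.778|: I 0.253; II 0.090; III 0.134; IV 0.057.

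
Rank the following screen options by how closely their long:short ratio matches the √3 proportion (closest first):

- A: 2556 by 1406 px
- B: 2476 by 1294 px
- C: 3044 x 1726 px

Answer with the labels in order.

Ratios: A = 2556 / 1406 ≈ 1.818; B = 2476 / 1294 ≈ 1.913; C = 3044 / 1726 ≈ 1.764.
|Δ from 1.732|: A 0.086; B 0.181; C 0.032.

C, A, B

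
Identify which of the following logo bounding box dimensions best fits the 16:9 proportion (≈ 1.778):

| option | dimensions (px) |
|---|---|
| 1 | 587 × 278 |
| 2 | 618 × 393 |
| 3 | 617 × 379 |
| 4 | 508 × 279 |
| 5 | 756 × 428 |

Target 16:9 ≈ 1.778.
1: 2.112 (Δ0.334)  2: 1.573 (Δ0.205)  3: 1.628 (Δ0.150)  4: 1.821 (Δ0.043)  5: 1.766 (Δ0.012)

5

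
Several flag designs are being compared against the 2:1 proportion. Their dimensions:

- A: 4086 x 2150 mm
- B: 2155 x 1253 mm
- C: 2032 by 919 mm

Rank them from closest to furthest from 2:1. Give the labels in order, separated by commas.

A: 4086/2150 ≈ 1.900 → |1.900 − 2.000| = 0.100
B: 2155/1253 ≈ 1.720 → |1.720 − 2.000| = 0.280
C: 2032/919 ≈ 2.211 → |2.211 − 2.000| = 0.211

A, C, B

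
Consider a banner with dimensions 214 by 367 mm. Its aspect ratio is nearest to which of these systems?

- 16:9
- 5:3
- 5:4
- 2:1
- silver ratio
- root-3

Ratio = 367 / 214 ≈ 1.715.
Distances: 16:9 1.778 (Δ 0.063); 5:3 1.667 (Δ 0.048); 5:4 1.250 (Δ 0.465); 2:1 2.000 (Δ 0.285); silver ratio 2.414 (Δ 0.699); root-3 1.732 (Δ 0.017).

root-3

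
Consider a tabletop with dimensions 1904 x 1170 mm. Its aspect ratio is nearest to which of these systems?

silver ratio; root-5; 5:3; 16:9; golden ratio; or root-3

golden ratio

Ratio = 1904 / 1170 ≈ 1.627.
Distances: silver ratio 2.414 (Δ 0.787); root-5 2.236 (Δ 0.609); 5:3 1.667 (Δ 0.040); 16:9 1.778 (Δ 0.151); golden ratio 1.618 (Δ 0.009); root-3 1.732 (Δ 0.105).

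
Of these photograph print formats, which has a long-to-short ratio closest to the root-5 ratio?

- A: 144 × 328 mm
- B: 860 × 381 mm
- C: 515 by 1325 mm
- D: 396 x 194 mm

B

Target root-5 ≈ 2.236.
A: 2.278 (Δ0.042)  B: 2.257 (Δ0.021)  C: 2.573 (Δ0.337)  D: 2.041 (Δ0.195)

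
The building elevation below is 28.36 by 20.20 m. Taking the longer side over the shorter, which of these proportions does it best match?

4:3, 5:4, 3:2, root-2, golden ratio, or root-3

28.36/20.20 ≈ 1.404. Nearest candidates are root-2 (1.414, off by 0.010) and 4:3 (1.333, off by 0.071).

root-2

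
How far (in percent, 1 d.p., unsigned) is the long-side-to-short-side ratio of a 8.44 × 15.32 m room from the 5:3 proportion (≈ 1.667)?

Ratio = 15.32 / 8.44 ≈ 1.8152.
Ideal 5:3 ≈ 1.6667. |1.8152 − 1.6667| / 1.6667 ≈ 8.91% → 8.9%.

8.9%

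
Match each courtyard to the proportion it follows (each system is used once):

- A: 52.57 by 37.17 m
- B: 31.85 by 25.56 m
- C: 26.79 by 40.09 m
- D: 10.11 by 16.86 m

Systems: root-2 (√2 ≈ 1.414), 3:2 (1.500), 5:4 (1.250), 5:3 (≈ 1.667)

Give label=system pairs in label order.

A = 52.57/37.17 ≈ 1.414 → root-2 (1.414)
B = 31.85/25.56 ≈ 1.246 → 5:4 (1.250)
C = 40.09/26.79 ≈ 1.496 → 3:2 (1.500)
D = 16.86/10.11 ≈ 1.668 → 5:3 (1.667)

A=root-2, B=5:4, C=3:2, D=5:3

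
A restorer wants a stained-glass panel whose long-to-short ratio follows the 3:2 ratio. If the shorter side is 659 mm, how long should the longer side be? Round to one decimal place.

3:2 = 1.50000.
Longer side = 659 × 1.50000 ≈ 988.500 → 988.5 mm.

988.5 mm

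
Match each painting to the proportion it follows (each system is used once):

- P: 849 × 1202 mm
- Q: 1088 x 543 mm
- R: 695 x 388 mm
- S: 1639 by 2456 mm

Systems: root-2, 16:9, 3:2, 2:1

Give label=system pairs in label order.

P=root-2, Q=2:1, R=16:9, S=3:2

Ratios: P ≈ 1.416; Q ≈ 2.004; R ≈ 1.791; S ≈ 1.498.
Targets: root-2 ≈ 1.414; 16:9 ≈ 1.778; 3:2 ≈ 1.500; 2:1 ≈ 2.000.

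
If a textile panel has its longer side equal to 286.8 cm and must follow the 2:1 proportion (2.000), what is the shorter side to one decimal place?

2:1 = 2.00000.
Shorter side = 286.8 ÷ 2.00000 ≈ 143.400 → 143.4 cm.

143.4 cm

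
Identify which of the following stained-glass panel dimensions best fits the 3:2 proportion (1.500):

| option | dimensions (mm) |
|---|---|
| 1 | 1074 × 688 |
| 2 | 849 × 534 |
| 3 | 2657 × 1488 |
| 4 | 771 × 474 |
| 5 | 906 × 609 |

Target 3:2 ≈ 1.500.
1: 1.561 (Δ0.061)  2: 1.590 (Δ0.090)  3: 1.786 (Δ0.286)  4: 1.627 (Δ0.127)  5: 1.488 (Δ0.012)

5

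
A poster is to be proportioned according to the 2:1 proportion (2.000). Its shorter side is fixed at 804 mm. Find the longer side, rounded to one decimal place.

2:1 = 2.00000.
Longer side = 804 × 2.00000 ≈ 1608.000 → 1608.0 mm.

1608.0 mm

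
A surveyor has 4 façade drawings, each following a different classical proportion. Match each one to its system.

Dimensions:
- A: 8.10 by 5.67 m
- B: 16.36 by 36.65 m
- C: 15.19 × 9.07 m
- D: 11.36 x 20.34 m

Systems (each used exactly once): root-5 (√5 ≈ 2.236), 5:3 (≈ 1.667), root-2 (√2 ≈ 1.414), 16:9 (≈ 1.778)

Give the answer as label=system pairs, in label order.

Ratios: A ≈ 1.429; B ≈ 2.240; C ≈ 1.675; D ≈ 1.790.
Targets: root-5 ≈ 2.236; 5:3 ≈ 1.667; root-2 ≈ 1.414; 16:9 ≈ 1.778.

A=root-2, B=root-5, C=5:3, D=16:9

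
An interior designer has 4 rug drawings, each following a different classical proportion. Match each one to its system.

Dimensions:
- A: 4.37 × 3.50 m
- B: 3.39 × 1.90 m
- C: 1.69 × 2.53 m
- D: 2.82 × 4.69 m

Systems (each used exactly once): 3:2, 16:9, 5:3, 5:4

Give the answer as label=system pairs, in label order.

Ratios: A ≈ 1.249; B ≈ 1.784; C ≈ 1.497; D ≈ 1.663.
Targets: 3:2 ≈ 1.500; 16:9 ≈ 1.778; 5:3 ≈ 1.667; 5:4 ≈ 1.250.

A=5:4, B=16:9, C=3:2, D=5:3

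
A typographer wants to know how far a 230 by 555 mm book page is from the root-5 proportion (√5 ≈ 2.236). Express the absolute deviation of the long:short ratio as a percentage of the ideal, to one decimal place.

Ratio = 555 / 230 ≈ 2.4130.
Ideal root-5 ≈ 2.2361. |2.4130 − 2.2361| / 2.2361 ≈ 7.91% → 7.9%.

7.9%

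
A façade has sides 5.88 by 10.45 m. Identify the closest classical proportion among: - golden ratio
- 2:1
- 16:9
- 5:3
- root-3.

Ratio = 10.45 / 5.88 ≈ 1.777.
Distances: golden ratio 1.618 (Δ 0.159); 2:1 2.000 (Δ 0.223); 16:9 1.778 (Δ 0.001); 5:3 1.667 (Δ 0.110); root-3 1.732 (Δ 0.045).

16:9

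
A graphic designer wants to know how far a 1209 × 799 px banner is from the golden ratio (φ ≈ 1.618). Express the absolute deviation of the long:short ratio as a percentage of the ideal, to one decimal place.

6.5%

Ratio = 1209 / 799 ≈ 1.5131.
Ideal golden ratio ≈ 1.6180. |1.5131 − 1.6180| / 1.6180 ≈ 6.48% → 6.5%.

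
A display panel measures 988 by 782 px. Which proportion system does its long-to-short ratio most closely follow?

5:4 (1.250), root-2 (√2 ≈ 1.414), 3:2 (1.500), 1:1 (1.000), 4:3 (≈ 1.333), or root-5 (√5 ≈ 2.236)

Ratio = 988 / 782 ≈ 1.263.
Distances: 5:4 1.250 (Δ 0.013); root-2 1.414 (Δ 0.151); 3:2 1.500 (Δ 0.237); 1:1 1.000 (Δ 0.263); 4:3 1.333 (Δ 0.070); root-5 2.236 (Δ 0.973).

5:4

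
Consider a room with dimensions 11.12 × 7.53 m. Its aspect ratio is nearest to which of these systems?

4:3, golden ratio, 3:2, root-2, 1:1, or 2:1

3:2

Ratio = 11.12 / 7.53 ≈ 1.477.
Distances: 4:3 1.333 (Δ 0.144); golden ratio 1.618 (Δ 0.141); 3:2 1.500 (Δ 0.023); root-2 1.414 (Δ 0.063); 1:1 1.000 (Δ 0.477); 2:1 2.000 (Δ 0.523).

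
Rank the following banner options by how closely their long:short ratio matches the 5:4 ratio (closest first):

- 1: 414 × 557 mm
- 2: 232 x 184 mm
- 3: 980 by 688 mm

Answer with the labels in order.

2, 1, 3

Ratios: 1 = 557 / 414 ≈ 1.345; 2 = 232 / 184 ≈ 1.261; 3 = 980 / 688 ≈ 1.424.
|Δ from 1.250|: 1 0.095; 2 0.011; 3 0.174.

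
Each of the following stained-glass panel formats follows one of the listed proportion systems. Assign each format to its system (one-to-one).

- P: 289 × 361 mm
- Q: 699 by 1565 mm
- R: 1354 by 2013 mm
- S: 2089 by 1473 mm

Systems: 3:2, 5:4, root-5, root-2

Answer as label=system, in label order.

Ratios: P ≈ 1.249; Q ≈ 2.239; R ≈ 1.487; S ≈ 1.418.
Targets: 3:2 ≈ 1.500; 5:4 ≈ 1.250; root-5 ≈ 2.236; root-2 ≈ 1.414.

P=5:4, Q=root-5, R=3:2, S=root-2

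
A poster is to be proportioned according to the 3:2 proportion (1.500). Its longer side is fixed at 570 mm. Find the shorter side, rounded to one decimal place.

3:2 = 1.50000.
Shorter side = 570 ÷ 1.50000 ≈ 380.000 → 380.0 mm.

380.0 mm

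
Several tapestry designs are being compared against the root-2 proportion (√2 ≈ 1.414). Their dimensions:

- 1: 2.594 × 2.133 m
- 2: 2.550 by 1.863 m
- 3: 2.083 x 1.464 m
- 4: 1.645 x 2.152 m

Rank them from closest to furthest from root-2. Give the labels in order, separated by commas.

3, 2, 4, 1

Ratios: 1 = 2.594 / 2.133 ≈ 1.216; 2 = 2.550 / 1.863 ≈ 1.369; 3 = 2.083 / 1.464 ≈ 1.423; 4 = 2.152 / 1.645 ≈ 1.308.
|Δ from 1.414|: 1 0.198; 2 0.045; 3 0.009; 4 0.106.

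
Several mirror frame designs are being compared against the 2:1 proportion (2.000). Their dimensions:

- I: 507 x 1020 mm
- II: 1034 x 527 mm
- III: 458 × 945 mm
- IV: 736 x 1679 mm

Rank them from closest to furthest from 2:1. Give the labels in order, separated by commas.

Ratios: I = 1020 / 507 ≈ 2.012; II = 1034 / 527 ≈ 1.962; III = 945 / 458 ≈ 2.063; IV = 1679 / 736 ≈ 2.281.
|Δ from 2.000|: I 0.012; II 0.038; III 0.063; IV 0.281.

I, II, III, IV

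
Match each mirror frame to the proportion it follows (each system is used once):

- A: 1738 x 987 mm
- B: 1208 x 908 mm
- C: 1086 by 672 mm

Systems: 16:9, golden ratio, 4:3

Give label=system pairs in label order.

Ratios: A ≈ 1.761; B ≈ 1.330; C ≈ 1.616.
Targets: 16:9 ≈ 1.778; golden ratio ≈ 1.618; 4:3 ≈ 1.333.

A=16:9, B=4:3, C=golden ratio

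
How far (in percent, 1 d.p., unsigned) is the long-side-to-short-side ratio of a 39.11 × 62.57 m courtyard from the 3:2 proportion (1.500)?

6.7%

Ratio = 62.57 / 39.11 ≈ 1.5998.
Ideal 3:2 = 1.5000. |1.5998 − 1.5000| / 1.5000 ≈ 6.65% → 6.7%.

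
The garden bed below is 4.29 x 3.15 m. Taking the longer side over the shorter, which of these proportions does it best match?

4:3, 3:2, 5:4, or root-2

4.29/3.15 ≈ 1.362. Nearest candidates are 4:3 (1.333, off by 0.029) and root-2 (1.414, off by 0.052).

4:3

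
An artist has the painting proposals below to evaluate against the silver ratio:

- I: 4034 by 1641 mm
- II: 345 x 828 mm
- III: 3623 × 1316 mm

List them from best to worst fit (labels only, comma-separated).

II, I, III

I: 4034/1641 ≈ 2.458 → |2.458 − 2.414| = 0.044
II: 828/345 ≈ 2.400 → |2.400 − 2.414| = 0.014
III: 3623/1316 ≈ 2.753 → |2.753 − 2.414| = 0.339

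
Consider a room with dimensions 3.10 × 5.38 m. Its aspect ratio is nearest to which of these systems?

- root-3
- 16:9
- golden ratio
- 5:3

Ratio = 5.38 / 3.10 ≈ 1.735.
Distances: root-3 1.732 (Δ 0.003); 16:9 1.778 (Δ 0.043); golden ratio 1.618 (Δ 0.117); 5:3 1.667 (Δ 0.068).

root-3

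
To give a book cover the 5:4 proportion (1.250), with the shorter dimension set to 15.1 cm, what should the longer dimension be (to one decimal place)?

5:4 = 1.25000.
Longer side = 15.1 × 1.25000 ≈ 18.875 → 18.9 cm.

18.9 cm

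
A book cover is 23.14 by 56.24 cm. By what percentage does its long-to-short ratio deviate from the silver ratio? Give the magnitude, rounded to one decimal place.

Ratio = 56.24 / 23.14 ≈ 2.4304.
Ideal silver ratio ≈ 2.4142. |2.4304 − 2.4142| / 2.4142 ≈ 0.67% → 0.7%.

0.7%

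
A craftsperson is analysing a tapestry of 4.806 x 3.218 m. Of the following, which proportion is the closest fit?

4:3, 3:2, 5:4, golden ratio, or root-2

3:2

Ratio = 4.806 / 3.218 ≈ 1.493.
Distances: 4:3 1.333 (Δ 0.160); 3:2 1.500 (Δ 0.007); 5:4 1.250 (Δ 0.243); golden ratio 1.618 (Δ 0.125); root-2 1.414 (Δ 0.079).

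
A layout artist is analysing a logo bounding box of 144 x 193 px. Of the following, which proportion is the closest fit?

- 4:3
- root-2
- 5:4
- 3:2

Ratio = 193 / 144 ≈ 1.340.
Distances: 4:3 1.333 (Δ 0.007); root-2 1.414 (Δ 0.074); 5:4 1.250 (Δ 0.090); 3:2 1.500 (Δ 0.160).

4:3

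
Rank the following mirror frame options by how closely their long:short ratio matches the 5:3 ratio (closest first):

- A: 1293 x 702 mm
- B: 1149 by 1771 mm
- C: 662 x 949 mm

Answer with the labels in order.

B, A, C

A: 1293/702 ≈ 1.842 → |1.842 − 1.667| = 0.175
B: 1771/1149 ≈ 1.541 → |1.541 − 1.667| = 0.126
C: 949/662 ≈ 1.434 → |1.434 − 1.667| = 0.233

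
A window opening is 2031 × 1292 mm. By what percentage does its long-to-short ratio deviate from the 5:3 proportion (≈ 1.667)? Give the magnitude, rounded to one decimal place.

5.7%

Ratio = 2031 / 1292 ≈ 1.5720.
Ideal 5:3 ≈ 1.6667. |1.5720 − 1.6667| / 1.6667 ≈ 5.68% → 5.7%.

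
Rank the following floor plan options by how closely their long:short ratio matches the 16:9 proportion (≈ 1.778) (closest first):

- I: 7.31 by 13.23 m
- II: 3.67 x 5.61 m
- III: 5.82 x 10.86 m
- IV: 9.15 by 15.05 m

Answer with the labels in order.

I, III, IV, II

I: 13.23/7.31 ≈ 1.810 → |1.810 − 1.778| = 0.032
II: 5.61/3.67 ≈ 1.529 → |1.529 − 1.778| = 0.249
III: 10.86/5.82 ≈ 1.866 → |1.866 − 1.778| = 0.088
IV: 15.05/9.15 ≈ 1.645 → |1.645 − 1.778| = 0.133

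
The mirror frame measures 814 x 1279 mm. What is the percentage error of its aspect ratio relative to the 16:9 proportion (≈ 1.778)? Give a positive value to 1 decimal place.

11.6%

Ratio = 1279 / 814 ≈ 1.5713.
Ideal 16:9 ≈ 1.7778. |1.5713 − 1.7778| / 1.7778 ≈ 11.62% → 11.6%.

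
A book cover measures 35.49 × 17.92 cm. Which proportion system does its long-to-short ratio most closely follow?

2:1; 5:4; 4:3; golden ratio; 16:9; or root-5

35.49/17.92 ≈ 1.980. Nearest candidates are 2:1 (2.000, off by 0.020) and 16:9 (1.778, off by 0.202).

2:1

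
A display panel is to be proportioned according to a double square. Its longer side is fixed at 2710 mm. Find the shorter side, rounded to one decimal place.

2:1 = 2.00000.
Shorter side = 2710 ÷ 2.00000 ≈ 1355.000 → 1355.0 mm.

1355.0 mm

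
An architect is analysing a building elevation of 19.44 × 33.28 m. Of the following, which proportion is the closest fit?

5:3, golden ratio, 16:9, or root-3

Ratio = 33.28 / 19.44 ≈ 1.712.
Distances: 5:3 1.667 (Δ 0.045); golden ratio 1.618 (Δ 0.094); 16:9 1.778 (Δ 0.066); root-3 1.732 (Δ 0.020).

root-3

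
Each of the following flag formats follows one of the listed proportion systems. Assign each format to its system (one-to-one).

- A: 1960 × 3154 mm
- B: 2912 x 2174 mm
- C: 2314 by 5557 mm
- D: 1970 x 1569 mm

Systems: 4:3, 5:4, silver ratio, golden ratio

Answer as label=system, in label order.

A=golden ratio, B=4:3, C=silver ratio, D=5:4

Ratios: A ≈ 1.609; B ≈ 1.339; C ≈ 2.401; D ≈ 1.256.
Targets: 4:3 ≈ 1.333; 5:4 ≈ 1.250; silver ratio ≈ 2.414; golden ratio ≈ 1.618.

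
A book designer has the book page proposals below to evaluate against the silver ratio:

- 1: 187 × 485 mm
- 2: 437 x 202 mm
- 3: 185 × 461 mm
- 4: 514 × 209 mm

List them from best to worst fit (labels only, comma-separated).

4, 3, 1, 2

1: 485/187 ≈ 2.594 → |2.594 − 2.414| = 0.180
2: 437/202 ≈ 2.163 → |2.163 − 2.414| = 0.251
3: 461/185 ≈ 2.492 → |2.492 − 2.414| = 0.078
4: 514/209 ≈ 2.459 → |2.459 − 2.414| = 0.045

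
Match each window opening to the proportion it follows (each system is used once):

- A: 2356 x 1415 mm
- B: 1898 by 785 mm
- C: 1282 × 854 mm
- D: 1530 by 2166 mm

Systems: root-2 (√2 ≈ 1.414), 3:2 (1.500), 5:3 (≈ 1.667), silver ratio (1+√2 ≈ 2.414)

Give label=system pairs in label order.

Ratios: A ≈ 1.665; B ≈ 2.418; C ≈ 1.501; D ≈ 1.416.
Targets: root-2 ≈ 1.414; 3:2 ≈ 1.500; 5:3 ≈ 1.667; silver ratio ≈ 2.414.

A=5:3, B=silver ratio, C=3:2, D=root-2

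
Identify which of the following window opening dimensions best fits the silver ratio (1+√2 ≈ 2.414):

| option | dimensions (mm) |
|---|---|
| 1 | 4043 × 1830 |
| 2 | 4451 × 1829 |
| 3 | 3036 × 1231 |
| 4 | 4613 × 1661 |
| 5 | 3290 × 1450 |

2

Ratios (long/short): 1 ≈ 2.209; 2 ≈ 2.434; 3 ≈ 2.466; 4 ≈ 2.777; 5 ≈ 2.269.
silver ratio ≈ 2.414; option 2 is nearest (Δ 0.020).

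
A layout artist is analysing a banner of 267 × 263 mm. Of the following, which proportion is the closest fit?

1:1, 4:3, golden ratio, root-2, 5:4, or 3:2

1:1

267/263 ≈ 1.015. Nearest candidates are 1:1 (1.000, off by 0.015) and 5:4 (1.250, off by 0.235).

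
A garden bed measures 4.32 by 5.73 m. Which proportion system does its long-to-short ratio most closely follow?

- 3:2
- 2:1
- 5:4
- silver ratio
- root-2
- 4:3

4:3

5.73/4.32 ≈ 1.326. Nearest candidates are 4:3 (1.333, off by 0.007) and 5:4 (1.250, off by 0.076).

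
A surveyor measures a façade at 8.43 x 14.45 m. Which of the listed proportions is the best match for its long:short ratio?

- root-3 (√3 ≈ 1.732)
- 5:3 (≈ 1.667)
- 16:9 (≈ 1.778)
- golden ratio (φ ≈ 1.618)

root-3

14.45/8.43 ≈ 1.714. Nearest candidates are root-3 (1.732, off by 0.018) and 5:3 (1.667, off by 0.047).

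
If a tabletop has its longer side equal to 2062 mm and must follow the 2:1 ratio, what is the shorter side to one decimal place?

2:1 = 2.00000.
Shorter side = 2062 ÷ 2.00000 ≈ 1031.000 → 1031.0 mm.

1031.0 mm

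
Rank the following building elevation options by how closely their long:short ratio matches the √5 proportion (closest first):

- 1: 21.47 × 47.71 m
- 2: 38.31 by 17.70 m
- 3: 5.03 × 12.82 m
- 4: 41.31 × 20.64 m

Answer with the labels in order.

1, 2, 4, 3

Ratios: 1 = 47.71 / 21.47 ≈ 2.222; 2 = 38.31 / 17.70 ≈ 2.164; 3 = 12.82 / 5.03 ≈ 2.549; 4 = 41.31 / 20.64 ≈ 2.001.
|Δ from 2.236|: 1 0.014; 2 0.072; 3 0.313; 4 0.235.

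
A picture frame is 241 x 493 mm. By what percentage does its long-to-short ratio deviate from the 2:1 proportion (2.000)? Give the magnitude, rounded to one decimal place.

Ratio = 493 / 241 ≈ 2.0456.
Ideal 2:1 = 2.0000. |2.0456 − 2.0000| / 2.0000 ≈ 2.28% → 2.3%.

2.3%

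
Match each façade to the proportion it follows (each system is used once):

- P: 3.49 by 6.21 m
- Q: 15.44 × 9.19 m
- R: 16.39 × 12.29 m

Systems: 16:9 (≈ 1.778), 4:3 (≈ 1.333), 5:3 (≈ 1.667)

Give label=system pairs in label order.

Ratios: P ≈ 1.779; Q ≈ 1.680; R ≈ 1.334.
Targets: 16:9 ≈ 1.778; 4:3 ≈ 1.333; 5:3 ≈ 1.667.

P=16:9, Q=5:3, R=4:3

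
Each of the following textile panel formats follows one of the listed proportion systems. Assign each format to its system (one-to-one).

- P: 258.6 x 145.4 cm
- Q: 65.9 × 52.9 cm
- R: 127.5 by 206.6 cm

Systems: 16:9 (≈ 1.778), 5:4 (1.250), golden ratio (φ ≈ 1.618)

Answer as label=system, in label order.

Ratios: P ≈ 1.779; Q ≈ 1.246; R ≈ 1.620.
Targets: 16:9 ≈ 1.778; 5:4 ≈ 1.250; golden ratio ≈ 1.618.

P=16:9, Q=5:4, R=golden ratio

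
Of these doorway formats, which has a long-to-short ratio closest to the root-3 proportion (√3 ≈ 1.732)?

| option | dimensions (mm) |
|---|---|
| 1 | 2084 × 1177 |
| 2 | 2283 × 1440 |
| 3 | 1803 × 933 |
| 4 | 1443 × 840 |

4

Target root-3 ≈ 1.732.
1: 1.771 (Δ0.039)  2: 1.585 (Δ0.147)  3: 1.932 (Δ0.200)  4: 1.718 (Δ0.014)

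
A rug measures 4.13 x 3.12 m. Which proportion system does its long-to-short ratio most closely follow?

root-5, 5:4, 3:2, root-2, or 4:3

Ratio = 4.13 / 3.12 ≈ 1.324.
Distances: root-5 2.236 (Δ 0.912); 5:4 1.250 (Δ 0.074); 3:2 1.500 (Δ 0.176); root-2 1.414 (Δ 0.090); 4:3 1.333 (Δ 0.009).

4:3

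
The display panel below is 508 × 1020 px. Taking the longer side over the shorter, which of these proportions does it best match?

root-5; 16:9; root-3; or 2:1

Ratio = 1020 / 508 ≈ 2.008.
Distances: root-5 2.236 (Δ 0.228); 16:9 1.778 (Δ 0.230); root-3 1.732 (Δ 0.276); 2:1 2.000 (Δ 0.008).

2:1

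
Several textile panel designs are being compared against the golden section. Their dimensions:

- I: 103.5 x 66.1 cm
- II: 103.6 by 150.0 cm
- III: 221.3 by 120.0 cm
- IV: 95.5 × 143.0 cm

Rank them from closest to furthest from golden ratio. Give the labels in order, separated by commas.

I: 103.5/66.1 ≈ 1.566 → |1.566 − 1.618| = 0.052
II: 150.0/103.6 ≈ 1.448 → |1.448 − 1.618| = 0.170
III: 221.3/120.0 ≈ 1.844 → |1.844 − 1.618| = 0.226
IV: 143.0/95.5 ≈ 1.497 → |1.497 − 1.618| = 0.121

I, IV, II, III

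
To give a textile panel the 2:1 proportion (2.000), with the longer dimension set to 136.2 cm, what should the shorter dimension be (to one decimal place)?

2:1 = 2.00000.
Shorter side = 136.2 ÷ 2.00000 ≈ 68.100 → 68.1 cm.

68.1 cm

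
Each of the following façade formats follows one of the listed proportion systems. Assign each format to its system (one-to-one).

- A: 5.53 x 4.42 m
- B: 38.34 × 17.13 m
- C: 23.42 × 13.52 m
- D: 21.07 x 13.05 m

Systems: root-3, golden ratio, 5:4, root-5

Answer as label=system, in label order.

Ratios: A ≈ 1.251; B ≈ 2.238; C ≈ 1.732; D ≈ 1.615.
Targets: root-3 ≈ 1.732; golden ratio ≈ 1.618; 5:4 ≈ 1.250; root-5 ≈ 2.236.

A=5:4, B=root-5, C=root-3, D=golden ratio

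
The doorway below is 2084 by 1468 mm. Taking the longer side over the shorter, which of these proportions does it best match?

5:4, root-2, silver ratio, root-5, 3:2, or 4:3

root-2

Ratio = 2084 / 1468 ≈ 1.420.
Distances: 5:4 1.250 (Δ 0.170); root-2 1.414 (Δ 0.006); silver ratio 2.414 (Δ 0.994); root-5 2.236 (Δ 0.816); 3:2 1.500 (Δ 0.080); 4:3 1.333 (Δ 0.087).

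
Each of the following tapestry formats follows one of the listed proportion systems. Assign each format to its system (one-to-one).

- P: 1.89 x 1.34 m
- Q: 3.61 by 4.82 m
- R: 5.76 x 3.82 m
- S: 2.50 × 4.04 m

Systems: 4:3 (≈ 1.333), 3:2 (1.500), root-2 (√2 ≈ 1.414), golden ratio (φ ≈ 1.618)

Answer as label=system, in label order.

P=root-2, Q=4:3, R=3:2, S=golden ratio

P = 1.89/1.34 ≈ 1.410 → root-2 (1.414)
Q = 4.82/3.61 ≈ 1.335 → 4:3 (1.333)
R = 5.76/3.82 ≈ 1.508 → 3:2 (1.500)
S = 4.04/2.50 ≈ 1.616 → golden ratio (1.618)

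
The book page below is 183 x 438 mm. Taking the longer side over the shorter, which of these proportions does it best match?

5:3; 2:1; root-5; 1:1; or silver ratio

silver ratio

Ratio = 438 / 183 ≈ 2.393.
Distances: 5:3 1.667 (Δ 0.726); 2:1 2.000 (Δ 0.393); root-5 2.236 (Δ 0.157); 1:1 1.000 (Δ 1.393); silver ratio 2.414 (Δ 0.021).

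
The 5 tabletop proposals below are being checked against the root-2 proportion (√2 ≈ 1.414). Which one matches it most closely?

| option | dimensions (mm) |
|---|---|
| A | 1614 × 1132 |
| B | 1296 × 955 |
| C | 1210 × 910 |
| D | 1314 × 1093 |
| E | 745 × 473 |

A

Ratios (long/short): A ≈ 1.426; B ≈ 1.357; C ≈ 1.330; D ≈ 1.202; E ≈ 1.575.
root-2 ≈ 1.414; option A is nearest (Δ 0.012).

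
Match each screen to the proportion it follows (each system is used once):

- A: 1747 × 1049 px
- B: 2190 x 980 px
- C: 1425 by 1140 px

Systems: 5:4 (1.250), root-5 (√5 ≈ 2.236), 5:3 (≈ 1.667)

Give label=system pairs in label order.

A=5:3, B=root-5, C=5:4

A = 1747/1049 ≈ 1.665 → 5:3 (1.667)
B = 2190/980 ≈ 2.235 → root-5 (2.236)
C = 1425/1140 ≈ 1.250 → 5:4 (1.250)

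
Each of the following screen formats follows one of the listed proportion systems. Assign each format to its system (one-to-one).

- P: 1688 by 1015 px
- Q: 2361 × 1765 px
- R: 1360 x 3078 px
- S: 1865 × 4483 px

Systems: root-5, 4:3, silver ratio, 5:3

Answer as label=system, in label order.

P=5:3, Q=4:3, R=root-5, S=silver ratio

P = 1688/1015 ≈ 1.663 → 5:3 (1.667)
Q = 2361/1765 ≈ 1.338 → 4:3 (1.333)
R = 3078/1360 ≈ 2.263 → root-5 (2.236)
S = 4483/1865 ≈ 2.404 → silver ratio (2.414)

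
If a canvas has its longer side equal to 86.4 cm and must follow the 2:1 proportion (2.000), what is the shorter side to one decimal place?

43.2 cm

2:1 = 2.00000.
Shorter side = 86.4 ÷ 2.00000 ≈ 43.200 → 43.2 cm.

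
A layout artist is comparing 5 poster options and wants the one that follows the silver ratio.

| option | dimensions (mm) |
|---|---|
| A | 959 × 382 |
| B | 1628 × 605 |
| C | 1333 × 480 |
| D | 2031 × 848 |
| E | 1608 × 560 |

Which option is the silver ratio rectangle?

Ratios (long/short): A ≈ 2.510; B ≈ 2.691; C ≈ 2.777; D ≈ 2.395; E ≈ 2.871.
silver ratio ≈ 2.414; option D is nearest (Δ 0.019).

D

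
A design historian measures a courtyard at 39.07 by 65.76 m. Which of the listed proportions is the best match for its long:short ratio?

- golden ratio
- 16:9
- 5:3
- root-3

5:3

65.76/39.07 ≈ 1.683. Nearest candidates are 5:3 (1.667, off by 0.016) and root-3 (1.732, off by 0.049).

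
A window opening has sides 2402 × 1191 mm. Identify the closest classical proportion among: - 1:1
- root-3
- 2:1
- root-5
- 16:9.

Ratio = 2402 / 1191 ≈ 2.017.
Distances: 1:1 1.000 (Δ 1.017); root-3 1.732 (Δ 0.285); 2:1 2.000 (Δ 0.017); root-5 2.236 (Δ 0.219); 16:9 1.778 (Δ 0.239).

2:1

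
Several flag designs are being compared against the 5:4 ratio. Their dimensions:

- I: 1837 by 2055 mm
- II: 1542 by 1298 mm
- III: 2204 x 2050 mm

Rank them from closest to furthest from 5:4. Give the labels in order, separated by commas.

Ratios: I = 2055 / 1837 ≈ 1.119; II = 1542 / 1298 ≈ 1.188; III = 2204 / 2050 ≈ 1.075.
|Δ from 1.250|: I 0.131; II 0.062; III 0.175.

II, I, III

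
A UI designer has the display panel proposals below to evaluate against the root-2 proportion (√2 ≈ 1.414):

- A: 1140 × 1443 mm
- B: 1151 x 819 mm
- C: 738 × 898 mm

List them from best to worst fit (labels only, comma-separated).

Ratios: A = 1443 / 1140 ≈ 1.266; B = 1151 / 819 ≈ 1.405; C = 898 / 738 ≈ 1.217.
|Δ from 1.414|: A 0.148; B 0.009; C 0.197.

B, A, C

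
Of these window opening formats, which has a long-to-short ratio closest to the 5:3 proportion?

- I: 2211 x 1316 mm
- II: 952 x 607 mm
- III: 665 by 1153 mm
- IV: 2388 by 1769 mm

Target 5:3 ≈ 1.667.
I: 1.680 (Δ0.013)  II: 1.568 (Δ0.099)  III: 1.734 (Δ0.067)  IV: 1.350 (Δ0.317)

I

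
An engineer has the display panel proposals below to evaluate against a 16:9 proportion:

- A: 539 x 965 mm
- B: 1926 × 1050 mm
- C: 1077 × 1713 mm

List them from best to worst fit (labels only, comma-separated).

A, B, C

A: 965/539 ≈ 1.790 → |1.790 − 1.778| = 0.012
B: 1926/1050 ≈ 1.834 → |1.834 − 1.778| = 0.056
C: 1713/1077 ≈ 1.591 → |1.591 − 1.778| = 0.187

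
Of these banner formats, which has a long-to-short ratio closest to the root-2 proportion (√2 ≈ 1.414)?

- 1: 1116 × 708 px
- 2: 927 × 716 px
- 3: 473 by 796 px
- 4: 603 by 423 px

Target root-2 ≈ 1.414.
1: 1.576 (Δ0.162)  2: 1.295 (Δ0.119)  3: 1.683 (Δ0.269)  4: 1.426 (Δ0.012)

4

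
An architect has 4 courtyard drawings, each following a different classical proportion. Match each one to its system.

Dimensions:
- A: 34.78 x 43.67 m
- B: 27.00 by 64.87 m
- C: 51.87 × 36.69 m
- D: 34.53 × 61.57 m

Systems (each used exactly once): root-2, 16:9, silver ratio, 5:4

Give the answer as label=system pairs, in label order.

A = 43.67/34.78 ≈ 1.256 → 5:4 (1.250)
B = 64.87/27.00 ≈ 2.403 → silver ratio (2.414)
C = 51.87/36.69 ≈ 1.414 → root-2 (1.414)
D = 61.57/34.53 ≈ 1.783 → 16:9 (1.778)

A=5:4, B=silver ratio, C=root-2, D=16:9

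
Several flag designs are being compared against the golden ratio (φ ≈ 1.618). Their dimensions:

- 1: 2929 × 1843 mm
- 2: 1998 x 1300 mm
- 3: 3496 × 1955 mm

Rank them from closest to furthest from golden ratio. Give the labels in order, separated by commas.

1, 2, 3

1: 2929/1843 ≈ 1.589 → |1.589 − 1.618| = 0.029
2: 1998/1300 ≈ 1.537 → |1.537 − 1.618| = 0.081
3: 3496/1955 ≈ 1.788 → |1.788 − 1.618| = 0.170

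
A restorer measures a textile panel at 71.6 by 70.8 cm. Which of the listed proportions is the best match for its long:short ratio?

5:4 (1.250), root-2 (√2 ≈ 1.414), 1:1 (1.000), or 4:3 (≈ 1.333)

Ratio = 71.6 / 70.8 ≈ 1.011.
Distances: 5:4 1.250 (Δ 0.239); root-2 1.414 (Δ 0.403); 1:1 1.000 (Δ 0.011); 4:3 1.333 (Δ 0.322).

1:1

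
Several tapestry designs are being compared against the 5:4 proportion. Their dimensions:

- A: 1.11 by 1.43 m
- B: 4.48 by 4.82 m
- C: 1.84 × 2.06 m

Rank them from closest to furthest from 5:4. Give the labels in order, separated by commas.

A: 1.43/1.11 ≈ 1.288 → |1.288 − 1.250| = 0.038
B: 4.82/4.48 ≈ 1.076 → |1.076 − 1.250| = 0.174
C: 2.06/1.84 ≈ 1.120 → |1.120 − 1.250| = 0.130

A, C, B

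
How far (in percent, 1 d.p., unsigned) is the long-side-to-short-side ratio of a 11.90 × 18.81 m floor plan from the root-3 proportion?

8.7%

Ratio = 18.81 / 11.90 ≈ 1.5807.
Ideal root-3 ≈ 1.7321. |1.5807 − 1.7321| / 1.7321 ≈ 8.74% → 8.7%.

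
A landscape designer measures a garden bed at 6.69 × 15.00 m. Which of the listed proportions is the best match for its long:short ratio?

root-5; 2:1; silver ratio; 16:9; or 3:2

15.00/6.69 ≈ 2.242. Nearest candidates are root-5 (2.236, off by 0.006) and silver ratio (2.414, off by 0.172).

root-5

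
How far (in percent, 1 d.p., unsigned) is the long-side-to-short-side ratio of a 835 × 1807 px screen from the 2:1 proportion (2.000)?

Ratio = 1807 / 835 ≈ 2.1641.
Ideal 2:1 = 2.0000. |2.1641 − 2.0000| / 2.0000 ≈ 8.20% → 8.2%.

8.2%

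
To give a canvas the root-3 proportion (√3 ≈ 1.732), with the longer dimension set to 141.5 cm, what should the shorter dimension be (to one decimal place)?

root-3 ≈ 1.73205.
Shorter side = 141.5 ÷ 1.73205 ≈ 81.695 → 81.7 cm.

81.7 cm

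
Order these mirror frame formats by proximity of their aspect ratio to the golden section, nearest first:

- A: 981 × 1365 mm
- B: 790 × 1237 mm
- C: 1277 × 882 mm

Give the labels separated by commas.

B, C, A

A: 1365/981 ≈ 1.391 → |1.391 − 1.618| = 0.227
B: 1237/790 ≈ 1.566 → |1.566 − 1.618| = 0.052
C: 1277/882 ≈ 1.448 → |1.448 − 1.618| = 0.170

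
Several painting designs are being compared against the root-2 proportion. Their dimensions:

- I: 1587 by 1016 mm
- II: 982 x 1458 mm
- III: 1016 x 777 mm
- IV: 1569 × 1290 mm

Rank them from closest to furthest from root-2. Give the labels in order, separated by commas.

II, III, I, IV

I: 1587/1016 ≈ 1.562 → |1.562 − 1.414| = 0.148
II: 1458/982 ≈ 1.485 → |1.485 − 1.414| = 0.071
III: 1016/777 ≈ 1.308 → |1.308 − 1.414| = 0.106
IV: 1569/1290 ≈ 1.216 → |1.216 − 1.414| = 0.198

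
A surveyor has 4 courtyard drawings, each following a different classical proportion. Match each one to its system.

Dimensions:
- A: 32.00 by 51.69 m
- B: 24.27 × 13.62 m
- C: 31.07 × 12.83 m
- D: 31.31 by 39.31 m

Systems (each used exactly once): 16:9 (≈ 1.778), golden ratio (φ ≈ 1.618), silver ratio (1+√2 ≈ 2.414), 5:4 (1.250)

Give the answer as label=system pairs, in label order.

Ratios: A ≈ 1.615; B ≈ 1.782; C ≈ 2.422; D ≈ 1.256.
Targets: 16:9 ≈ 1.778; golden ratio ≈ 1.618; silver ratio ≈ 2.414; 5:4 ≈ 1.250.

A=golden ratio, B=16:9, C=silver ratio, D=5:4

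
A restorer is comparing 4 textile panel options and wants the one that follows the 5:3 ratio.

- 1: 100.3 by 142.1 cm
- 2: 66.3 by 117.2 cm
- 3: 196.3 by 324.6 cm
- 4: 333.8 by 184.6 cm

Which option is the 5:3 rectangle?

Target 5:3 ≈ 1.667.
1: 1.417 (Δ0.250)  2: 1.768 (Δ0.101)  3: 1.654 (Δ0.013)  4: 1.808 (Δ0.141)

3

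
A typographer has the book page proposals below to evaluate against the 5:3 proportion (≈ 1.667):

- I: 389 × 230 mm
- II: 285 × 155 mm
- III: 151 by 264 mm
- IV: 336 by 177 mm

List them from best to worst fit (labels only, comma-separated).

Ratios: I = 389 / 230 ≈ 1.691; II = 285 / 155 ≈ 1.839; III = 264 / 151 ≈ 1.748; IV = 336 / 177 ≈ 1.898.
|Δ from 1.667|: I 0.024; II 0.172; III 0.081; IV 0.231.

I, III, II, IV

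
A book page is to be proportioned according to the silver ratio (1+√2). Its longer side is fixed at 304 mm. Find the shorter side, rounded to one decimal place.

125.9 mm

silver ratio ≈ 2.41421.
Shorter side = 304 ÷ 2.41421 ≈ 125.921 → 125.9 mm.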